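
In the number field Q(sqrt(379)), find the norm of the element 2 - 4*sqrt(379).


N(a + b*sqrt(d)) = a^2 - d*b^2
= (2)^2 - (379)*(-4)^2
= 4 - 6064
= -6060

-6060


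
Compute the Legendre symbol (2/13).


p = 13 is prime, so compute (2/13) with the reciprocity algorithm (Jacobi-symbol steps: pull out 2s via (2/n), flip via reciprocity, reduce):
  pull out 2: (2/13) = -1  (since 13 mod 8 = 5)
  (1/13) = 1
Product of signs = -1
(2/13) = -1

-1


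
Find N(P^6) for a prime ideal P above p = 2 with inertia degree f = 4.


N(P^a) = p^(a*f)
= 2^(6*4)
= 2^24
= 16777216

16777216


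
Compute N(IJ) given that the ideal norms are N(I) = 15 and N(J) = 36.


N(IJ) = N(I) * N(J)
= 15 * 36
= 540

540


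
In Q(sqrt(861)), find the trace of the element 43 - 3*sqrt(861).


Tr(a + b*sqrt(d)) = (a + b*sqrt(d)) + (a - b*sqrt(d)) = 2a
= 2 * (43)
= 86

86


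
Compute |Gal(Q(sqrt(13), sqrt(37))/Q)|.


The 2 square roots of distinct primes are multiplicatively independent over Q,
so [K:Q] = 2^2 and Gal(K/Q) is isomorphic to (Z/2Z)^2.
|Gal| = 2^2 = 4

4


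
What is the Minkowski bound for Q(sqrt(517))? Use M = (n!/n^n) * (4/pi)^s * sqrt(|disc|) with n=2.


d = 517, d mod 4 = 1, so disc(K) = d = 517; |disc(K)| = 517
Real quadratic field, so n = 2, s = r2 = 0, r1 = 2
M = (n!/n^n) * (4/pi)^s * sqrt(|disc(K)|) = (2!/2^2) * (4/pi)^0 * sqrt(517)
= 0.5 * 1.000000 * 22.737634
= 11.3688

11.3688


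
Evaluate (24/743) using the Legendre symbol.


p = 743 is prime, so compute (24/743) with the reciprocity algorithm (Jacobi-symbol steps: pull out 2s via (2/n), flip via reciprocity, reduce):
  pull out 2: (2/743) = +1  (since 743 mod 8 = 7)
  pull out 2: (2/743) = +1  (since 743 mod 8 = 7)
  pull out 2: (2/743) = +1  (since 743 mod 8 = 7)
  reciprocity: (3/743) -> -(743/3)
  reduce: (2/3)
  pull out 2: (2/3) = -1  (since 3 mod 8 = 3)
  (1/3) = 1
Product of signs = 1
(24/743) = 1

1


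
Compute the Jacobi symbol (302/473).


Compute (302/473) via quadratic reciprocity:
  pull out 2: (2/473) = +1  (since 473 mod 8 = 1)
  reciprocity: (151/473) -> +(473/151)
  reduce: (20/151)
  pull out 2: (2/151) = +1  (since 151 mod 8 = 7)
  pull out 2: (2/151) = +1  (since 151 mod 8 = 7)
  reciprocity: (5/151) -> +(151/5)
  reduce: (1/5)
  (1/5) = 1
Product of signs = 1

1


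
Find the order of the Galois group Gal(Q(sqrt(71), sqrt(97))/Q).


The 2 square roots of distinct primes are multiplicatively independent over Q,
so [K:Q] = 2^2 and Gal(K/Q) is isomorphic to (Z/2Z)^2.
|Gal| = 2^2 = 4

4


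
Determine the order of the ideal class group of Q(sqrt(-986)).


K = Q(sqrt(-986)). d mod 4 = 2, so D = disc(K) = 4d = -3944
h(K) equals the number of primitive reduced positive-definite forms (a, b, c) = a*x^2 + b*x*y + c*y^2 with b^2 - 4ac = D,
where reduced means |b| <= a <= c, with b >= 0 whenever |b| = a or a = c, and primitive means gcd(a, b, c) = 1.
Reduced forces 3a^2 <= |D| = 3944, so 1 <= a <= 36; b must have the parity of D, and c = (b^2 - D)/(4a) must be an integer >= a.
Enumerate a = 1..36, b in [-a, a]:
  a=1: (1, 0, 986)  [1]
  a=2: (2, 0, 493)  [1]
  a=3: (3, -2, 329), (3, 2, 329)  [2]
  a=4: none
  a=5: (5, -4, 198), (5, 4, 198)  [2]
  a=6: (6, -4, 165), (6, 4, 165)  [2]
  a=7: (7, -2, 141), (7, 2, 141)  [2]
  a=8: none
  a=9: (9, -4, 110), (9, 4, 110)  [2]
  a=10: (10, -4, 99), (10, 4, 99)  [2]
  a=11: (11, -4, 90), (11, 4, 90)  [2]
  a=12..13: none
  a=14: (14, -12, 73), (14, 12, 73)  [2]
  a=15: (15, -14, 69), (15, -4, 66), (15, 4, 66), (15, 14, 69)  [4]
  a=16: none
  a=17: (17, 0, 58)  [1]
  a=18: (18, -4, 55), (18, 4, 55)  [2]
  a=19..20: none
  a=21: (21, -16, 50), (21, -2, 47), (21, 2, 47), (21, 16, 50)  [4]
  a=22: (22, -4, 45), (22, 4, 45)  [2]
  a=23: (23, -14, 45), (23, 14, 45)  [2]
  a=24: none
  a=25: (25, -16, 42), (25, 16, 42)  [2]
  a=26: none
  a=27: (27, -22, 41), (27, 22, 41)  [2]
  a=28: none
  a=29: (29, 0, 34)  [1]
  a=30: (30, -16, 35), (30, -4, 33), (30, 4, 33), (30, 16, 35)  [4]
  a=31..32: none
  a=33: (33, -26, 35), (33, 26, 35)  [2]
  a=34..36: none
Total reduced forms: 1 + 1 + 2 + 2 + 2 + 2 + 2 + 2 + 2 + 2 + 4 + 1 + 2 + 4 + 2 + 2 + 2 + 2 + 1 + 4 + 2 = 44
h = 44

44


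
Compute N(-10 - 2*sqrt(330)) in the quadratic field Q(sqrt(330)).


N(a + b*sqrt(d)) = a^2 - d*b^2
= (-10)^2 - (330)*(-2)^2
= 100 - 1320
= -1220

-1220


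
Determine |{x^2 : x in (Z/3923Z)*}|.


For prime p, the number of non-zero quadratic residues is (p-1)/2.
= (3923-1)/2
= 1961

1961


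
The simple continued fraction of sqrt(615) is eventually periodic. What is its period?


Run the CF algorithm for sqrt(615).
a_0 = floor(sqrt(615)) = 24; set m_0=0, q_0=1.
Recurrence: m' = q*a - m,  q' = (d - m'^2)/q,  a' = floor((a_0 + m')/q').
  step 1: m=24, q=39, a=1
  step 2: m=15, q=10, a=3
  step 3: m=15, q=39, a=1
  step 4: m=24, q=1, a=48
a_4 = 2*a_0 = 48, so the period closes here.
sqrt(615) = [24; 1, 3, 1, 48]
Period length = 4

4


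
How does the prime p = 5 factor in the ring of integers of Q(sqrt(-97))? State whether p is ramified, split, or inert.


K = Q(sqrt(-97)). Since d mod 4 = 3, disc(K) = -388.
Check p | disc: -388 mod 5 = 2.
p does not divide disc. Compute Legendre symbol (d/p):
3^((5-1)/2) mod 5 = -1
(d/p) = -1, so p is inert: (p) stays prime with e=1, f=2, g=1.
Therefore p is inert.

inert


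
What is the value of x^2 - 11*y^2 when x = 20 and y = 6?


x^2 - d*y^2
= 20^2 - 11*6^2
= 400 - 396
= 4

4


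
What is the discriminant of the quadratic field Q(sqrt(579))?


For K = Q(sqrt(d)) with d squarefree: disc(K) = d if d = 1 mod 4, and disc(K) = 4d if d = 2 or 3 mod 4.
Here d = 579, and d mod 4 = 3.
d = 3 mod 4, not 1 (O_K = Z[sqrt(d)]), so disc(K) = 4d = 4 * (579) = 2316

2316


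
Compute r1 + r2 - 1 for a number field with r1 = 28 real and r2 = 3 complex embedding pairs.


By Dirichlet's unit theorem:
rank = r1 + r2 - 1
= 28 + 3 - 1
= 30

30


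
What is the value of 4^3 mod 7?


p = 7 is prime and the exponent is (p-1)/2 = 3, so by Euler's criterion 4^3 = (4/7) = +1 or -1 mod 7.
Compute by square-and-multiply:
  3 = 2 + 1 (binary 11)
  Repeated squaring mod 7: 4^1 = 4, 4^2 = 2
  4^3 = 4^2 * 4^1 = 2 * 4 mod 7
    2 * 4 = 8 = 1 mod 7
  4^3 = 1 mod 7
Result 1: 4 is a quadratic residue mod 7.
4^3 mod 7 = 1

1


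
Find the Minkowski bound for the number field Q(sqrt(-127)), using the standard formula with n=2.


d = -127, d mod 4 = 1, so disc(K) = d = -127; |disc(K)| = 127
Imaginary quadratic field, so n = 2, s = r2 = 1, r1 = 0
M = (n!/n^n) * (4/pi)^s * sqrt(|disc(K)|) = (2!/2^2) * (4/pi)^1 * sqrt(127)
= 0.5 * 1.273240 * 11.269428
= 7.1743

7.1743


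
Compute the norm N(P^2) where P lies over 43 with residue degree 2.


N(P^a) = p^(a*f)
= 43^(2*2)
= 43^4
= 3418801

3418801


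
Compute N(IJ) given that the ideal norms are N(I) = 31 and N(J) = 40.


N(IJ) = N(I) * N(J)
= 31 * 40
= 1240

1240


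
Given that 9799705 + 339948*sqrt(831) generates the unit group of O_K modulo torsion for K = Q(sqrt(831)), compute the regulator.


epsilon = 9799705 + 339948*sqrt(831)
= 1.9599e+07
R = ln(1.9599e+07)
= 16.7910

16.7910


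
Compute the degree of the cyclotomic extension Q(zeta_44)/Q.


The degree equals Euler's totient phi(44).
44 = 2^2 * 11
phi(44) = 20

20


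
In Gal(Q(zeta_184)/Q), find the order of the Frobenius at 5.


The Frobenius at p in Gal(Q(zeta_n)/Q) = (Z/nZ)* is the class of p, so its order is ord_184(5), the smallest k >= 1 with 5^k = 1 mod 184.
n = 184 = 2^3 * 23, phi(184) = 88; the order divides phi(n).
Divisors of 88: 1, 2, 4, 8, 11, 22, 44, 88
Repeated squaring mod 184: 5^1 = 5, 5^2 = 25, 5^4 = 73, 5^8 = 177, 5^16 = 49, 5^32 = 9, 5^64 = 81
Test divisors in increasing order:
  k=1: 5^1 = 5 mod 184
  k=2: 5^2 = 25 mod 184
  k=4: 5^4 = 73 mod 184
  k=8: 5^8 = 177 mod 184
  k=11: 5^11 = 177 * 25 * 5 = 45 mod 184
  k=22: 5^22 = 49 * 73 * 25 = 1 mod 184  <- first divisor giving 1
Order = 22

22


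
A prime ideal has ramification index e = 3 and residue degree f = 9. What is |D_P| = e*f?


|D_P| = e * f
= 3 * 9
= 27

27


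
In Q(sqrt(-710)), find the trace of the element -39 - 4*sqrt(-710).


Tr(a + b*sqrt(d)) = (a + b*sqrt(d)) + (a - b*sqrt(d)) = 2a
= 2 * (-39)
= -78

-78


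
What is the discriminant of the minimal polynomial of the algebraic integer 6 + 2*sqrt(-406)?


The element 6 + 2*sqrt(-406) has minimal polynomial:
x^2 - 12*x + 1660
Discriminant = (-12)^2 - 4*(1660)
= 144 - 6640
= -6496

-6496


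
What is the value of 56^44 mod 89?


p = 89 is prime and the exponent is (p-1)/2 = 44, so by Euler's criterion 56^44 = (56/89) = +1 or -1 mod 89.
Compute by square-and-multiply:
  44 = 32 + 8 + 4 (binary 101100)
  Repeated squaring mod 89: 56^1 = 56, 56^2 = 21, 56^4 = 85, 56^8 = 16, 56^16 = 78, 56^32 = 32
  56^44 = 56^32 * 56^8 * 56^4 = 32 * 16 * 85 mod 89
    32 * 16 = 512 = 67 mod 89
    67 * 85 = 5695 = 88 mod 89
  56^44 = 88 mod 89
Result 88 = p - 1 = -1 mod 89: 56 is a quadratic non-residue mod 89. As a residue in [0, p-1] the value is 88.
56^44 mod 89 = 88

88


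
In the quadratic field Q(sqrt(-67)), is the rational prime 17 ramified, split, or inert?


K = Q(sqrt(-67)). Since d mod 4 = 1, disc(K) = -67.
Check p | disc: -67 mod 17 = 1.
p does not divide disc. Compute Legendre symbol (d/p):
1^((17-1)/2) mod 17 = 1
(d/p) = 1, so p splits: (p) = P*P' with e=1, f=1, g=2.
Therefore p is split.

split


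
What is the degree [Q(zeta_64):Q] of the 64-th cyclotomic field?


The degree equals Euler's totient phi(64).
64 = 2^6
phi(64) = 32

32


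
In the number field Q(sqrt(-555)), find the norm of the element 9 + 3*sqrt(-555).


N(a + b*sqrt(d)) = a^2 - d*b^2
= (9)^2 - (-555)*(3)^2
= 81 + 4995
= 5076

5076


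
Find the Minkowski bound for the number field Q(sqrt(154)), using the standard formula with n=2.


d = 154, d mod 4 = 2, so disc(K) = 4d = 616; |disc(K)| = 616
Real quadratic field, so n = 2, s = r2 = 0, r1 = 2
M = (n!/n^n) * (4/pi)^s * sqrt(|disc(K)|) = (2!/2^2) * (4/pi)^0 * sqrt(616)
= 0.5 * 1.000000 * 24.819347
= 12.4097

12.4097


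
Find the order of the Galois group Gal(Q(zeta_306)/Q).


|Gal(Q(zeta_306)/Q)| = phi(306)
= 96

96


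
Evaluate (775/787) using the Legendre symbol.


p = 787 is prime, so compute (775/787) with the reciprocity algorithm (Jacobi-symbol steps: pull out 2s via (2/n), flip via reciprocity, reduce):
  reciprocity: (775/787) -> -(787/775)
  reduce: (12/775)
  pull out 2: (2/775) = +1  (since 775 mod 8 = 7)
  pull out 2: (2/775) = +1  (since 775 mod 8 = 7)
  reciprocity: (3/775) -> -(775/3)
  reduce: (1/3)
  (1/3) = 1
Product of signs = 1
(775/787) = 1

1


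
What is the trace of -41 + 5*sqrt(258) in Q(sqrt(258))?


Tr(a + b*sqrt(d)) = (a + b*sqrt(d)) + (a - b*sqrt(d)) = 2a
= 2 * (-41)
= -82

-82


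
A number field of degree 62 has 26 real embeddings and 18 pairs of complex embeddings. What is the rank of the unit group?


By Dirichlet's unit theorem:
rank = r1 + r2 - 1
= 26 + 18 - 1
= 43

43


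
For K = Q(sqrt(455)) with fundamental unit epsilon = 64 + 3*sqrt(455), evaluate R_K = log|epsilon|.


epsilon = 64 + 3*sqrt(455)
= 127.9922
R = ln(127.9922)
= 4.8520

4.8520


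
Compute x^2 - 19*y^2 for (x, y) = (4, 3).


x^2 - d*y^2
= 4^2 - 19*3^2
= 16 - 171
= -155

-155


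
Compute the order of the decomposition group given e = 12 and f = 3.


|D_P| = e * f
= 12 * 3
= 36

36


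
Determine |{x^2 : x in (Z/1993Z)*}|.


For prime p, the number of non-zero quadratic residues is (p-1)/2.
= (1993-1)/2
= 996

996


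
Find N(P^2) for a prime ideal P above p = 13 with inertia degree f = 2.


N(P^a) = p^(a*f)
= 13^(2*2)
= 13^4
= 28561

28561


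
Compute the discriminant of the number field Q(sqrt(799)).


For K = Q(sqrt(d)) with d squarefree: disc(K) = d if d = 1 mod 4, and disc(K) = 4d if d = 2 or 3 mod 4.
Here d = 799, and d mod 4 = 3.
d = 3 mod 4, not 1 (O_K = Z[sqrt(d)]), so disc(K) = 4d = 4 * (799) = 3196

3196


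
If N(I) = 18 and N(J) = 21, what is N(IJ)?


N(IJ) = N(I) * N(J)
= 18 * 21
= 378

378


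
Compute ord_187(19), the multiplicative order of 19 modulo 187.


We want ord_187(19), the smallest k >= 1 with 19^k = 1 mod 187.
n = 187 = 11 * 17, phi(187) = 160; the order divides phi(n).
Divisors of 160: 1, 2, 4, 5, 8, 10, 16, 20, 32, 40, 80, 160
Repeated squaring mod 187: 19^1 = 19, 19^2 = 174, 19^4 = 169, 19^8 = 137, 19^16 = 69, 19^32 = 86, 19^64 = 103, 19^128 = 137
Test divisors in increasing order:
  k=1: 19^1 = 19 mod 187
  k=2: 19^2 = 174 mod 187
  k=4: 19^4 = 169 mod 187
  k=5: 19^5 = 169 * 19 = 32 mod 187
  k=8: 19^8 = 137 mod 187
  k=10: 19^10 = 137 * 174 = 89 mod 187
  k=16: 19^16 = 69 mod 187
  k=20: 19^20 = 69 * 169 = 67 mod 187
  k=32: 19^32 = 86 mod 187
  k=40: 19^40 = 86 * 137 = 1 mod 187  <- first divisor giving 1
Order = 40

40


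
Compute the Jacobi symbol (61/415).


Compute (61/415) via quadratic reciprocity:
  reciprocity: (61/415) -> +(415/61)
  reduce: (49/61)
  reciprocity: (49/61) -> +(61/49)
  reduce: (12/49)
  pull out 2: (2/49) = +1  (since 49 mod 8 = 1)
  pull out 2: (2/49) = +1  (since 49 mod 8 = 1)
  reciprocity: (3/49) -> +(49/3)
  reduce: (1/3)
  (1/3) = 1
Product of signs = 1

1


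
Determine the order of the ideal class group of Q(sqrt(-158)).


K = Q(sqrt(-158)). d mod 4 = 2, so D = disc(K) = 4d = -632
h(K) equals the number of primitive reduced positive-definite forms (a, b, c) = a*x^2 + b*x*y + c*y^2 with b^2 - 4ac = D,
where reduced means |b| <= a <= c, with b >= 0 whenever |b| = a or a = c, and primitive means gcd(a, b, c) = 1.
Reduced forces 3a^2 <= |D| = 632, so 1 <= a <= 14; b must have the parity of D, and c = (b^2 - D)/(4a) must be an integer >= a.
Enumerate a = 1..14, b in [-a, a]:
  a=1: (1, 0, 158)  [1]
  a=2: (2, 0, 79)  [1]
  a=3: (3, -2, 53), (3, 2, 53)  [2]
  a=4..5: none
  a=6: (6, -4, 27), (6, 4, 27)  [2]
  a=7..8: none
  a=9: (9, -4, 18), (9, 4, 18)  [2]
  a=10..14: none
Total reduced forms: 1 + 1 + 2 + 2 + 2 = 8
h = 8

8


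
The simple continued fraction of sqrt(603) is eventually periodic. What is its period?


Run the CF algorithm for sqrt(603).
a_0 = floor(sqrt(603)) = 24; set m_0=0, q_0=1.
Recurrence: m' = q*a - m,  q' = (d - m'^2)/q,  a' = floor((a_0 + m')/q').
  step 1: m=24, q=27, a=1
  step 2: m=3, q=22, a=1
  step 3: m=19, q=11, a=3
  step 4: m=14, q=37, a=1
  step 5: m=23, q=2, a=23
  step 6: m=23, q=37, a=1
  step 7: m=14, q=11, a=3
  step 8: m=19, q=22, a=1
  step 9: m=3, q=27, a=1
  step 10: m=24, q=1, a=48
a_10 = 2*a_0 = 48, so the period closes here.
sqrt(603) = [24; 1, 1, 3, 1, 23, 1, 3, 1, 1, 48]
Period length = 10

10


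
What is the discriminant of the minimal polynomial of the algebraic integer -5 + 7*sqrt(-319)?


The element -5 + 7*sqrt(-319) has minimal polynomial:
x^2 + 10*x + 15656
Discriminant = (10)^2 - 4*(15656)
= 100 - 62624
= -62524

-62524


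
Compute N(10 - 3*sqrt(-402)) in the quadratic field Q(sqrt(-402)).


N(a + b*sqrt(d)) = a^2 - d*b^2
= (10)^2 - (-402)*(-3)^2
= 100 + 3618
= 3718

3718


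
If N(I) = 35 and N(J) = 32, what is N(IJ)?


N(IJ) = N(I) * N(J)
= 35 * 32
= 1120

1120


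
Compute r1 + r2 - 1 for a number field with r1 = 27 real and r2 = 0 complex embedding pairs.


By Dirichlet's unit theorem:
rank = r1 + r2 - 1
= 27 + 0 - 1
= 26

26


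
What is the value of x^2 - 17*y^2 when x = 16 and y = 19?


x^2 - d*y^2
= 16^2 - 17*19^2
= 256 - 6137
= -5881

-5881


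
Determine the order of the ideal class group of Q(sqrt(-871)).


K = Q(sqrt(-871)). d mod 4 = 1, so D = disc(K) = d = -871
h(K) equals the number of primitive reduced positive-definite forms (a, b, c) = a*x^2 + b*x*y + c*y^2 with b^2 - 4ac = D,
where reduced means |b| <= a <= c, with b >= 0 whenever |b| = a or a = c, and primitive means gcd(a, b, c) = 1.
Reduced forces 3a^2 <= |D| = 871, so 1 <= a <= 17; b must have the parity of D, and c = (b^2 - D)/(4a) must be an integer >= a.
Enumerate a = 1..17, b in [-a, a]:
  a=1: (1, 1, 218)  [1]
  a=2: (2, -1, 109), (2, 1, 109)  [2]
  a=3: none
  a=4: (4, -3, 55), (4, 3, 55)  [2]
  a=5: (5, -3, 44), (5, 3, 44)  [2]
  a=6: none
  a=7: (7, -5, 32), (7, 5, 32)  [2]
  a=8: (8, -5, 28), (8, 5, 28)  [2]
  a=9: none
  a=10: (10, -7, 23), (10, -3, 22), (10, 3, 22), (10, 7, 23)  [4]
  a=11: (11, -3, 20), (11, 3, 20)  [2]
  a=12: none
  a=13: (13, 13, 20)  [1]
  a=14: (14, -9, 17), (14, -5, 16), (14, 5, 16), (14, 9, 17)  [4]
  a=15..17: none
Total reduced forms: 1 + 2 + 2 + 2 + 2 + 2 + 4 + 2 + 1 + 4 = 22
h = 22

22


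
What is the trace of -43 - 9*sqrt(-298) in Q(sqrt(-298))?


Tr(a + b*sqrt(d)) = (a + b*sqrt(d)) + (a - b*sqrt(d)) = 2a
= 2 * (-43)
= -86

-86


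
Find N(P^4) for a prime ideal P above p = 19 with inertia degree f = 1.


N(P^a) = p^(a*f)
= 19^(4*1)
= 19^4
= 130321

130321


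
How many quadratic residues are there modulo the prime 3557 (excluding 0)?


For prime p, the number of non-zero quadratic residues is (p-1)/2.
= (3557-1)/2
= 1778

1778


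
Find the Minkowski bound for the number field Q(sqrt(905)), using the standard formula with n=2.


d = 905, d mod 4 = 1, so disc(K) = d = 905; |disc(K)| = 905
Real quadratic field, so n = 2, s = r2 = 0, r1 = 2
M = (n!/n^n) * (4/pi)^s * sqrt(|disc(K)|) = (2!/2^2) * (4/pi)^0 * sqrt(905)
= 0.5 * 1.000000 * 30.083218
= 15.0416

15.0416


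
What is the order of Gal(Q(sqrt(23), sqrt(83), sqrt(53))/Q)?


The 3 square roots of distinct primes are multiplicatively independent over Q,
so [K:Q] = 2^3 and Gal(K/Q) is isomorphic to (Z/2Z)^3.
|Gal| = 2^3 = 8

8


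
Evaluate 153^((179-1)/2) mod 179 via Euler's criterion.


p = 179 is prime and the exponent is (p-1)/2 = 89, so by Euler's criterion 153^89 = (153/179) = +1 or -1 mod 179.
Compute by square-and-multiply:
  89 = 64 + 16 + 8 + 1 (binary 1011001)
  Repeated squaring mod 179: 153^1 = 153, 153^2 = 139, 153^4 = 168, 153^8 = 121, 153^16 = 142, 153^32 = 116, 153^64 = 31
  153^89 = 153^64 * 153^16 * 153^8 * 153^1 = 31 * 142 * 121 * 153 mod 179
    31 * 142 = 4402 = 106 mod 179
    106 * 121 = 12826 = 117 mod 179
    117 * 153 = 17901 = 1 mod 179
  153^89 = 1 mod 179
Result 1: 153 is a quadratic residue mod 179.
153^89 mod 179 = 1

1


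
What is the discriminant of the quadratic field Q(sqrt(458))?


For K = Q(sqrt(d)) with d squarefree: disc(K) = d if d = 1 mod 4, and disc(K) = 4d if d = 2 or 3 mod 4.
Here d = 458, and d mod 4 = 2.
d = 2 mod 4, not 1 (O_K = Z[sqrt(d)]), so disc(K) = 4d = 4 * (458) = 1832

1832


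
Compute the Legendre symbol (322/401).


p = 401 is prime, so compute (322/401) with the reciprocity algorithm (Jacobi-symbol steps: pull out 2s via (2/n), flip via reciprocity, reduce):
  pull out 2: (2/401) = +1  (since 401 mod 8 = 1)
  reciprocity: (161/401) -> +(401/161)
  reduce: (79/161)
  reciprocity: (79/161) -> +(161/79)
  reduce: (3/79)
  reciprocity: (3/79) -> -(79/3)
  reduce: (1/3)
  (1/3) = 1
Product of signs = -1
(322/401) = -1

-1


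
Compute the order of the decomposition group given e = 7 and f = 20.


|D_P| = e * f
= 7 * 20
= 140

140


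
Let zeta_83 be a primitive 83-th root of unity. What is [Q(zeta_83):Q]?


The degree equals Euler's totient phi(83).
83 = 83
phi(83) = 82

82


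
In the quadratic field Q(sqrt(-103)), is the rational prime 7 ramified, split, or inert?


K = Q(sqrt(-103)). Since d mod 4 = 1, disc(K) = -103.
Check p | disc: -103 mod 7 = 2.
p does not divide disc. Compute Legendre symbol (d/p):
2^((7-1)/2) mod 7 = 1
(d/p) = 1, so p splits: (p) = P*P' with e=1, f=1, g=2.
Therefore p is split.

split


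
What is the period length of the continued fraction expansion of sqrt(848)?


Run the CF algorithm for sqrt(848).
a_0 = floor(sqrt(848)) = 29; set m_0=0, q_0=1.
Recurrence: m' = q*a - m,  q' = (d - m'^2)/q,  a' = floor((a_0 + m')/q').
  step 1: m=29, q=7, a=8
  step 2: m=27, q=17, a=3
  step 3: m=24, q=16, a=3
  step 4: m=24, q=17, a=3
  step 5: m=27, q=7, a=8
  step 6: m=29, q=1, a=58
a_6 = 2*a_0 = 58, so the period closes here.
sqrt(848) = [29; 8, 3, 3, 3, 8, 58]
Period length = 6

6


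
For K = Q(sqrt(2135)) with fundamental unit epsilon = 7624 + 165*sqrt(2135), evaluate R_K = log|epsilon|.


epsilon = 7624 + 165*sqrt(2135)
= 15247.9999
R = ln(15247.9999)
= 9.6322

9.6322


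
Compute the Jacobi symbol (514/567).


Compute (514/567) via quadratic reciprocity:
  pull out 2: (2/567) = +1  (since 567 mod 8 = 7)
  reciprocity: (257/567) -> +(567/257)
  reduce: (53/257)
  reciprocity: (53/257) -> +(257/53)
  reduce: (45/53)
  reciprocity: (45/53) -> +(53/45)
  reduce: (8/45)
  pull out 2: (2/45) = -1  (since 45 mod 8 = 5)
  pull out 2: (2/45) = -1  (since 45 mod 8 = 5)
  pull out 2: (2/45) = -1  (since 45 mod 8 = 5)
  (1/45) = 1
Product of signs = -1

-1


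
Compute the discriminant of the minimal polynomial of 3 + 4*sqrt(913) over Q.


The element 3 + 4*sqrt(913) has minimal polynomial:
x^2 - 6*x - 14599
Discriminant = (-6)^2 - 4*(-14599)
= 36 + 58396
= 58432

58432


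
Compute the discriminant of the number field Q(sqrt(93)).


For K = Q(sqrt(d)) with d squarefree: disc(K) = d if d = 1 mod 4, and disc(K) = 4d if d = 2 or 3 mod 4.
Here d = 93, and d mod 4 = 1.
d = 1 mod 4 (O_K = Z[(1+sqrt(d))/2]), so disc(K) = d = 93

93


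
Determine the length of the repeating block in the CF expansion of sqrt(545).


Run the CF algorithm for sqrt(545).
a_0 = floor(sqrt(545)) = 23; set m_0=0, q_0=1.
Recurrence: m' = q*a - m,  q' = (d - m'^2)/q,  a' = floor((a_0 + m')/q').
  step 1: m=23, q=16, a=2
  step 2: m=9, q=29, a=1
  step 3: m=20, q=5, a=8
  step 4: m=20, q=29, a=1
  step 5: m=9, q=16, a=2
  step 6: m=23, q=1, a=46
a_6 = 2*a_0 = 46, so the period closes here.
sqrt(545) = [23; 2, 1, 8, 1, 2, 46]
Period length = 6

6


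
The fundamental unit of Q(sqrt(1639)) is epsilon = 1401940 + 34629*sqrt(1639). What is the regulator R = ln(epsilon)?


epsilon = 1401940 + 34629*sqrt(1639)
= 2.8039e+06
R = ln(2.8039e+06)
= 14.8465

14.8465


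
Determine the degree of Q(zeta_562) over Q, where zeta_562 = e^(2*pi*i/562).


The degree equals Euler's totient phi(562).
562 = 2 * 281
phi(562) = 280

280


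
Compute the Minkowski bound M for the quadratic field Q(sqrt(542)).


d = 542, d mod 4 = 2, so disc(K) = 4d = 2168; |disc(K)| = 2168
Real quadratic field, so n = 2, s = r2 = 0, r1 = 2
M = (n!/n^n) * (4/pi)^s * sqrt(|disc(K)|) = (2!/2^2) * (4/pi)^0 * sqrt(2168)
= 0.5 * 1.000000 * 46.561787
= 23.2809

23.2809


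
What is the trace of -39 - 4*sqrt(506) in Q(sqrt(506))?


Tr(a + b*sqrt(d)) = (a + b*sqrt(d)) + (a - b*sqrt(d)) = 2a
= 2 * (-39)
= -78

-78


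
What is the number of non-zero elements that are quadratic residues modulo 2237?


For prime p, the number of non-zero quadratic residues is (p-1)/2.
= (2237-1)/2
= 1118

1118


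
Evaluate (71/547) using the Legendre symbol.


p = 547 is prime, so compute (71/547) with the reciprocity algorithm (Jacobi-symbol steps: pull out 2s via (2/n), flip via reciprocity, reduce):
  reciprocity: (71/547) -> -(547/71)
  reduce: (50/71)
  pull out 2: (2/71) = +1  (since 71 mod 8 = 7)
  reciprocity: (25/71) -> +(71/25)
  reduce: (21/25)
  reciprocity: (21/25) -> +(25/21)
  reduce: (4/21)
  pull out 2: (2/21) = -1  (since 21 mod 8 = 5)
  pull out 2: (2/21) = -1  (since 21 mod 8 = 5)
  (1/21) = 1
Product of signs = -1
(71/547) = -1

-1


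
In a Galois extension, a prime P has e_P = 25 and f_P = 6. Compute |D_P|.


|D_P| = e * f
= 25 * 6
= 150

150


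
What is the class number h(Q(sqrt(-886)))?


K = Q(sqrt(-886)). d mod 4 = 2, so D = disc(K) = 4d = -3544
h(K) equals the number of primitive reduced positive-definite forms (a, b, c) = a*x^2 + b*x*y + c*y^2 with b^2 - 4ac = D,
where reduced means |b| <= a <= c, with b >= 0 whenever |b| = a or a = c, and primitive means gcd(a, b, c) = 1.
Reduced forces 3a^2 <= |D| = 3544, so 1 <= a <= 34; b must have the parity of D, and c = (b^2 - D)/(4a) must be an integer >= a.
Enumerate a = 1..34, b in [-a, a]:
  a=1: (1, 0, 886)  [1]
  a=2: (2, 0, 443)  [1]
  a=3..4: none
  a=5: (5, -4, 178), (5, 4, 178)  [2]
  a=6..9: none
  a=10: (10, -4, 89), (10, 4, 89)  [2]
  a=11: (11, -8, 82), (11, 8, 82)  [2]
  a=12..16: none
  a=17: (17, -14, 55), (17, 14, 55)  [2]
  a=18: none
  a=19: (19, -16, 50), (19, 16, 50)  [2]
  a=20..21: none
  a=22: (22, -8, 41), (22, 8, 41)  [2]
  a=23..24: none
  a=25: (25, -16, 38), (25, 16, 38)  [2]
  a=26..28: none
  a=29: (29, -20, 34), (29, 20, 34)  [2]
  a=30..34: none
Total reduced forms: 1 + 1 + 2 + 2 + 2 + 2 + 2 + 2 + 2 + 2 = 18
h = 18

18


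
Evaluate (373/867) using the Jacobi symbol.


Compute (373/867) via quadratic reciprocity:
  reciprocity: (373/867) -> +(867/373)
  reduce: (121/373)
  reciprocity: (121/373) -> +(373/121)
  reduce: (10/121)
  pull out 2: (2/121) = +1  (since 121 mod 8 = 1)
  reciprocity: (5/121) -> +(121/5)
  reduce: (1/5)
  (1/5) = 1
Product of signs = 1

1


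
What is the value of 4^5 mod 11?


p = 11 is prime and the exponent is (p-1)/2 = 5, so by Euler's criterion 4^5 = (4/11) = +1 or -1 mod 11.
Compute by square-and-multiply:
  5 = 4 + 1 (binary 101)
  Repeated squaring mod 11: 4^1 = 4, 4^2 = 5, 4^4 = 3
  4^5 = 4^4 * 4^1 = 3 * 4 mod 11
    3 * 4 = 12 = 1 mod 11
  4^5 = 1 mod 11
Result 1: 4 is a quadratic residue mod 11.
4^5 mod 11 = 1

1


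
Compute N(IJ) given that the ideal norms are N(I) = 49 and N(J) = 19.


N(IJ) = N(I) * N(J)
= 49 * 19
= 931

931


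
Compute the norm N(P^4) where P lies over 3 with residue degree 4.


N(P^a) = p^(a*f)
= 3^(4*4)
= 3^16
= 43046721

43046721


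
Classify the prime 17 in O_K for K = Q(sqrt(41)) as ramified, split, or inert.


K = Q(sqrt(41)). Since d mod 4 = 1, disc(K) = 41.
Check p | disc: 41 mod 17 = 7.
p does not divide disc. Compute Legendre symbol (d/p):
7^((17-1)/2) mod 17 = -1
(d/p) = -1, so p is inert: (p) stays prime with e=1, f=2, g=1.
Therefore p is inert.

inert


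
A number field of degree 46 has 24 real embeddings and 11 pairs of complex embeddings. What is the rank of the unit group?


By Dirichlet's unit theorem:
rank = r1 + r2 - 1
= 24 + 11 - 1
= 34

34


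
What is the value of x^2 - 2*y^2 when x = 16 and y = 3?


x^2 - d*y^2
= 16^2 - 2*3^2
= 256 - 18
= 238

238


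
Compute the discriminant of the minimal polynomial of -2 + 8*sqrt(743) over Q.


The element -2 + 8*sqrt(743) has minimal polynomial:
x^2 + 4*x - 47548
Discriminant = (4)^2 - 4*(-47548)
= 16 + 190192
= 190208

190208


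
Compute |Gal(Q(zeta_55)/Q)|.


|Gal(Q(zeta_55)/Q)| = phi(55)
= 40

40


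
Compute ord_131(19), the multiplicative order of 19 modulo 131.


We want ord_131(19), the smallest k >= 1 with 19^k = 1 mod 131.
n = 131 = 131, phi(131) = 130; the order divides phi(n).
Divisors of 130: 1, 2, 5, 10, 13, 26, 65, 130
Repeated squaring mod 131: 19^1 = 19, 19^2 = 99, 19^4 = 107, 19^8 = 52, 19^16 = 84, 19^32 = 113, 19^64 = 62, 19^128 = 45
Test divisors in increasing order:
  k=1: 19^1 = 19 mod 131
  k=2: 19^2 = 99 mod 131
  k=5: 19^5 = 107 * 19 = 68 mod 131
  k=10: 19^10 = 52 * 99 = 39 mod 131
  k=13: 19^13 = 52 * 107 * 19 = 130 mod 131
  k=26: 19^26 = 84 * 52 * 99 = 1 mod 131  <- first divisor giving 1
Order = 26

26


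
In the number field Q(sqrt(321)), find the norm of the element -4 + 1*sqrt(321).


N(a + b*sqrt(d)) = a^2 - d*b^2
= (-4)^2 - (321)*(1)^2
= 16 - 321
= -305

-305


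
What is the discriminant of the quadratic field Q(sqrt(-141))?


For K = Q(sqrt(d)) with d squarefree: disc(K) = d if d = 1 mod 4, and disc(K) = 4d if d = 2 or 3 mod 4.
Here d = -141, and d mod 4 = 3.
d = 3 mod 4, not 1 (O_K = Z[sqrt(d)]), so disc(K) = 4d = 4 * (-141) = -564

-564


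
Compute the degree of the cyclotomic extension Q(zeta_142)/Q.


The degree equals Euler's totient phi(142).
142 = 2 * 71
phi(142) = 70

70


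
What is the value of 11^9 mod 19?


p = 19 is prime and the exponent is (p-1)/2 = 9, so by Euler's criterion 11^9 = (11/19) = +1 or -1 mod 19.
Compute by square-and-multiply:
  9 = 8 + 1 (binary 1001)
  Repeated squaring mod 19: 11^1 = 11, 11^2 = 7, 11^4 = 11, 11^8 = 7
  11^9 = 11^8 * 11^1 = 7 * 11 mod 19
    7 * 11 = 77 = 1 mod 19
  11^9 = 1 mod 19
Result 1: 11 is a quadratic residue mod 19.
11^9 mod 19 = 1

1


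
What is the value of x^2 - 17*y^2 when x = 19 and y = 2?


x^2 - d*y^2
= 19^2 - 17*2^2
= 361 - 68
= 293

293


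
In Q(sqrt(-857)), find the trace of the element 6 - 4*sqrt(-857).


Tr(a + b*sqrt(d)) = (a + b*sqrt(d)) + (a - b*sqrt(d)) = 2a
= 2 * (6)
= 12

12


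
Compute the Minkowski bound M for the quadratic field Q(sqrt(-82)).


d = -82, d mod 4 = 2, so disc(K) = 4d = -328; |disc(K)| = 328
Imaginary quadratic field, so n = 2, s = r2 = 1, r1 = 0
M = (n!/n^n) * (4/pi)^s * sqrt(|disc(K)|) = (2!/2^2) * (4/pi)^1 * sqrt(328)
= 0.5 * 1.273240 * 18.110770
= 11.5297

11.5297


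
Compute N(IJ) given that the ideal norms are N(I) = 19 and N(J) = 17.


N(IJ) = N(I) * N(J)
= 19 * 17
= 323

323


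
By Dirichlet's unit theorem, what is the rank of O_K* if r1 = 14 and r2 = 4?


By Dirichlet's unit theorem:
rank = r1 + r2 - 1
= 14 + 4 - 1
= 17

17


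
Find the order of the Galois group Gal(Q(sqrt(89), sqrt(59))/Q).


The 2 square roots of distinct primes are multiplicatively independent over Q,
so [K:Q] = 2^2 and Gal(K/Q) is isomorphic to (Z/2Z)^2.
|Gal| = 2^2 = 4

4


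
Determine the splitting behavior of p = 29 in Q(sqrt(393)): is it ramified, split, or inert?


K = Q(sqrt(393)). Since d mod 4 = 1, disc(K) = 393.
Check p | disc: 393 mod 29 = 16.
p does not divide disc. Compute Legendre symbol (d/p):
16^((29-1)/2) mod 29 = 1
(d/p) = 1, so p splits: (p) = P*P' with e=1, f=1, g=2.
Therefore p is split.

split


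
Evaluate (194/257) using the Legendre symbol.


p = 257 is prime, so compute (194/257) with the reciprocity algorithm (Jacobi-symbol steps: pull out 2s via (2/n), flip via reciprocity, reduce):
  pull out 2: (2/257) = +1  (since 257 mod 8 = 1)
  reciprocity: (97/257) -> +(257/97)
  reduce: (63/97)
  reciprocity: (63/97) -> +(97/63)
  reduce: (34/63)
  pull out 2: (2/63) = +1  (since 63 mod 8 = 7)
  reciprocity: (17/63) -> +(63/17)
  reduce: (12/17)
  pull out 2: (2/17) = +1  (since 17 mod 8 = 1)
  pull out 2: (2/17) = +1  (since 17 mod 8 = 1)
  reciprocity: (3/17) -> +(17/3)
  reduce: (2/3)
  pull out 2: (2/3) = -1  (since 3 mod 8 = 3)
  (1/3) = 1
Product of signs = -1
(194/257) = -1

-1


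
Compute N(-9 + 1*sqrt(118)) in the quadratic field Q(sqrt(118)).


N(a + b*sqrt(d)) = a^2 - d*b^2
= (-9)^2 - (118)*(1)^2
= 81 - 118
= -37

-37


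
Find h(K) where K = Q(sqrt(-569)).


K = Q(sqrt(-569)). d mod 4 = 3, so D = disc(K) = 4d = -2276
h(K) equals the number of primitive reduced positive-definite forms (a, b, c) = a*x^2 + b*x*y + c*y^2 with b^2 - 4ac = D,
where reduced means |b| <= a <= c, with b >= 0 whenever |b| = a or a = c, and primitive means gcd(a, b, c) = 1.
Reduced forces 3a^2 <= |D| = 2276, so 1 <= a <= 27; b must have the parity of D, and c = (b^2 - D)/(4a) must be an integer >= a.
Enumerate a = 1..27, b in [-a, a]:
  a=1: (1, 0, 569)  [1]
  a=2: (2, 2, 285)  [1]
  a=3: (3, -2, 190), (3, 2, 190)  [2]
  a=4: none
  a=5: (5, -2, 114), (5, 2, 114)  [2]
  a=6: (6, -2, 95), (6, 2, 95)  [2]
  a=7..8: none
  a=9: (9, -8, 65), (9, 8, 65)  [2]
  a=10: (10, -2, 57), (10, 2, 57)  [2]
  a=11: (11, -10, 54), (11, 10, 54)  [2]
  a=12: none
  a=13: (13, -8, 45), (13, 8, 45)  [2]
  a=14: none
  a=15: (15, -8, 39), (15, -2, 38), (15, 2, 38), (15, 8, 39)  [4]
  a=16: none
  a=17: (17, -6, 34), (17, 6, 34)  [2]
  a=18: (18, -10, 33), (18, 10, 33)  [2]
  a=19: (19, -2, 30), (19, 2, 30)  [2]
  a=20..21: none
  a=22: (22, -10, 27), (22, 10, 27)  [2]
  a=23: (23, -22, 30), (23, 22, 30)  [2]
  a=24: none
  a=25: (25, -18, 26), (25, 18, 26)  [2]
  a=26..27: none
Total reduced forms: 1 + 1 + 2 + 2 + 2 + 2 + 2 + 2 + 2 + 4 + 2 + 2 + 2 + 2 + 2 + 2 = 32
h = 32

32


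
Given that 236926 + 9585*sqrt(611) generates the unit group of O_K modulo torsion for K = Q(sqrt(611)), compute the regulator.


epsilon = 236926 + 9585*sqrt(611)
= 473852.0000
R = ln(473852.0000)
= 13.0687

13.0687


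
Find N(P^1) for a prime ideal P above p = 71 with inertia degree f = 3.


N(P^a) = p^(a*f)
= 71^(1*3)
= 71^3
= 357911

357911


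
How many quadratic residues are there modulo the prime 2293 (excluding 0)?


For prime p, the number of non-zero quadratic residues is (p-1)/2.
= (2293-1)/2
= 1146

1146


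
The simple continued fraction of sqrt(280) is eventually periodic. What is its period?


Run the CF algorithm for sqrt(280).
a_0 = floor(sqrt(280)) = 16; set m_0=0, q_0=1.
Recurrence: m' = q*a - m,  q' = (d - m'^2)/q,  a' = floor((a_0 + m')/q').
  step 1: m=16, q=24, a=1
  step 2: m=8, q=9, a=2
  step 3: m=10, q=20, a=1
  step 4: m=10, q=9, a=2
  step 5: m=8, q=24, a=1
  step 6: m=16, q=1, a=32
a_6 = 2*a_0 = 32, so the period closes here.
sqrt(280) = [16; 1, 2, 1, 2, 1, 32]
Period length = 6

6


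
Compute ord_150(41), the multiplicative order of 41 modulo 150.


We want ord_150(41), the smallest k >= 1 with 41^k = 1 mod 150.
n = 150 = 2 * 3 * 5^2, phi(150) = 40; the order divides phi(n).
Divisors of 40: 1, 2, 4, 5, 8, 10, 20, 40
Repeated squaring mod 150: 41^1 = 41, 41^2 = 31, 41^4 = 61, 41^8 = 121, 41^16 = 91, 41^32 = 31
Test divisors in increasing order:
  k=1: 41^1 = 41 mod 150
  k=2: 41^2 = 31 mod 150
  k=4: 41^4 = 61 mod 150
  k=5: 41^5 = 61 * 41 = 101 mod 150
  k=8: 41^8 = 121 mod 150
  k=10: 41^10 = 121 * 31 = 1 mod 150  <- first divisor giving 1
Order = 10

10


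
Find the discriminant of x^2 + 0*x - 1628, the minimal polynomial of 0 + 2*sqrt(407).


The element 0 + 2*sqrt(407) has minimal polynomial:
x^2 + 0*x - 1628
Discriminant = (0)^2 - 4*(-1628)
= 0 + 6512
= 6512

6512


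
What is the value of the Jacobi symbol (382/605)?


Compute (382/605) via quadratic reciprocity:
  pull out 2: (2/605) = -1  (since 605 mod 8 = 5)
  reciprocity: (191/605) -> +(605/191)
  reduce: (32/191)
  pull out 2: (2/191) = +1  (since 191 mod 8 = 7)
  pull out 2: (2/191) = +1  (since 191 mod 8 = 7)
  pull out 2: (2/191) = +1  (since 191 mod 8 = 7)
  pull out 2: (2/191) = +1  (since 191 mod 8 = 7)
  pull out 2: (2/191) = +1  (since 191 mod 8 = 7)
  (1/191) = 1
Product of signs = -1

-1


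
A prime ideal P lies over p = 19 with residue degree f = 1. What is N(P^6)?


N(P^a) = p^(a*f)
= 19^(6*1)
= 19^6
= 47045881

47045881


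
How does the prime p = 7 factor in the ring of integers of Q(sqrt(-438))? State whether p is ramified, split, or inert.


K = Q(sqrt(-438)). Since d mod 4 = 2, disc(K) = -1752.
Check p | disc: -1752 mod 7 = 5.
p does not divide disc. Compute Legendre symbol (d/p):
3^((7-1)/2) mod 7 = -1
(d/p) = -1, so p is inert: (p) stays prime with e=1, f=2, g=1.
Therefore p is inert.

inert


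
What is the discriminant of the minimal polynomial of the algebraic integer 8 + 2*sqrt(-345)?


The element 8 + 2*sqrt(-345) has minimal polynomial:
x^2 - 16*x + 1444
Discriminant = (-16)^2 - 4*(1444)
= 256 - 5776
= -5520

-5520


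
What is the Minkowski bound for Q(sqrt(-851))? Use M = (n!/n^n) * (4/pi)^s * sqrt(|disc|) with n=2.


d = -851, d mod 4 = 1, so disc(K) = d = -851; |disc(K)| = 851
Imaginary quadratic field, so n = 2, s = r2 = 1, r1 = 0
M = (n!/n^n) * (4/pi)^s * sqrt(|disc(K)|) = (2!/2^2) * (4/pi)^1 * sqrt(851)
= 0.5 * 1.273240 * 29.171904
= 18.5714

18.5714


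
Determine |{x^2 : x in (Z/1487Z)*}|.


For prime p, the number of non-zero quadratic residues is (p-1)/2.
= (1487-1)/2
= 743

743


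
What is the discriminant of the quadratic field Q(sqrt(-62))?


For K = Q(sqrt(d)) with d squarefree: disc(K) = d if d = 1 mod 4, and disc(K) = 4d if d = 2 or 3 mod 4.
Here d = -62, and d mod 4 = 2.
d = 2 mod 4, not 1 (O_K = Z[sqrt(d)]), so disc(K) = 4d = 4 * (-62) = -248

-248


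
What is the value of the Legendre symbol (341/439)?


p = 439 is prime, so compute (341/439) with the reciprocity algorithm (Jacobi-symbol steps: pull out 2s via (2/n), flip via reciprocity, reduce):
  reciprocity: (341/439) -> +(439/341)
  reduce: (98/341)
  pull out 2: (2/341) = -1  (since 341 mod 8 = 5)
  reciprocity: (49/341) -> +(341/49)
  reduce: (47/49)
  reciprocity: (47/49) -> +(49/47)
  reduce: (2/47)
  pull out 2: (2/47) = +1  (since 47 mod 8 = 7)
  (1/47) = 1
Product of signs = -1
(341/439) = -1

-1


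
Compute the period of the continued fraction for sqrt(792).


Run the CF algorithm for sqrt(792).
a_0 = floor(sqrt(792)) = 28; set m_0=0, q_0=1.
Recurrence: m' = q*a - m,  q' = (d - m'^2)/q,  a' = floor((a_0 + m')/q').
  step 1: m=28, q=8, a=7
  step 2: m=28, q=1, a=56
a_2 = 2*a_0 = 56, so the period closes here.
sqrt(792) = [28; 7, 56]
Period length = 2

2


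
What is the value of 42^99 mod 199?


p = 199 is prime and the exponent is (p-1)/2 = 99, so by Euler's criterion 42^99 = (42/199) = +1 or -1 mod 199.
Compute by square-and-multiply:
  99 = 64 + 32 + 2 + 1 (binary 1100011)
  Repeated squaring mod 199: 42^1 = 42, 42^2 = 172, 42^4 = 132, 42^8 = 111, 42^16 = 182, 42^32 = 90, 42^64 = 140
  42^99 = 42^64 * 42^32 * 42^2 * 42^1 = 140 * 90 * 172 * 42 mod 199
    140 * 90 = 12600 = 63 mod 199
    63 * 172 = 10836 = 90 mod 199
    90 * 42 = 3780 = 198 mod 199
  42^99 = 198 mod 199
Result 198 = p - 1 = -1 mod 199: 42 is a quadratic non-residue mod 199. As a residue in [0, p-1] the value is 198.
42^99 mod 199 = 198

198


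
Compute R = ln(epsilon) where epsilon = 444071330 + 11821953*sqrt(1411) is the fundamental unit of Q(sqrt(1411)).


epsilon = 444071330 + 11821953*sqrt(1411)
= 8.8814e+08
R = ln(8.8814e+08)
= 20.6046

20.6046


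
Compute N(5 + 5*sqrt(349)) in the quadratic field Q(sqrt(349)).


N(a + b*sqrt(d)) = a^2 - d*b^2
= (5)^2 - (349)*(5)^2
= 25 - 8725
= -8700

-8700


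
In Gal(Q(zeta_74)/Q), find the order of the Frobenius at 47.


The Frobenius at p in Gal(Q(zeta_n)/Q) = (Z/nZ)* is the class of p, so its order is ord_74(47), the smallest k >= 1 with 47^k = 1 mod 74.
n = 74 = 2 * 37, phi(74) = 36; the order divides phi(n).
Divisors of 36: 1, 2, 3, 4, 6, 9, 12, 18, 36
Repeated squaring mod 74: 47^1 = 47, 47^2 = 63, 47^4 = 47, 47^8 = 63, 47^16 = 47, 47^32 = 63
Test divisors in increasing order:
  k=1: 47^1 = 47 mod 74
  k=2: 47^2 = 63 mod 74
  k=3: 47^3 = 63 * 47 = 1 mod 74  <- first divisor giving 1
Order = 3

3


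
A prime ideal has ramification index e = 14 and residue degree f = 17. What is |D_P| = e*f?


|D_P| = e * f
= 14 * 17
= 238

238


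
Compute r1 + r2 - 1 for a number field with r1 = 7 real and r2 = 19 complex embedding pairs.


By Dirichlet's unit theorem:
rank = r1 + r2 - 1
= 7 + 19 - 1
= 25

25


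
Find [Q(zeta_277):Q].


The degree equals Euler's totient phi(277).
277 = 277
phi(277) = 276

276


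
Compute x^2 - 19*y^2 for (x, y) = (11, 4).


x^2 - d*y^2
= 11^2 - 19*4^2
= 121 - 304
= -183

-183


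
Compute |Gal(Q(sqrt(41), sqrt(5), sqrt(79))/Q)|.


The 3 square roots of distinct primes are multiplicatively independent over Q,
so [K:Q] = 2^3 and Gal(K/Q) is isomorphic to (Z/2Z)^3.
|Gal| = 2^3 = 8

8


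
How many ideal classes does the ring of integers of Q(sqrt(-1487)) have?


K = Q(sqrt(-1487)). d mod 4 = 1, so D = disc(K) = d = -1487
h(K) equals the number of primitive reduced positive-definite forms (a, b, c) = a*x^2 + b*x*y + c*y^2 with b^2 - 4ac = D,
where reduced means |b| <= a <= c, with b >= 0 whenever |b| = a or a = c, and primitive means gcd(a, b, c) = 1.
Reduced forces 3a^2 <= |D| = 1487, so 1 <= a <= 22; b must have the parity of D, and c = (b^2 - D)/(4a) must be an integer >= a.
Enumerate a = 1..22, b in [-a, a]:
  a=1: (1, 1, 372)  [1]
  a=2: (2, -1, 186), (2, 1, 186)  [2]
  a=3: (3, -1, 124), (3, 1, 124)  [2]
  a=4: (4, -1, 93), (4, 1, 93)  [2]
  a=5: none
  a=6: (6, -5, 63), (6, -1, 62), (6, 1, 62), (6, 5, 63)  [4]
  a=7: (7, -5, 54), (7, 5, 54)  [2]
  a=8: (8, -7, 48), (8, 7, 48)  [2]
  a=9: (9, -5, 42), (9, 5, 42)  [2]
  a=10: none
  a=11: (11, -3, 34), (11, 3, 34)  [2]
  a=12: (12, -7, 32), (12, -1, 31), (12, 1, 31), (12, 7, 32)  [4]
  a=13: none
  a=14: (14, -9, 28), (14, -5, 27), (14, 5, 27), (14, 9, 28)  [4]
  a=15: none
  a=16: (16, -7, 24), (16, 7, 24)  [2]
  a=17: (17, -3, 22), (17, 3, 22)  [2]
  a=18: (18, -13, 23), (18, -5, 21), (18, 5, 21), (18, 13, 23)  [4]
  a=19..20: none
  a=21: (21, -19, 22), (21, 19, 22)  [2]
  a=22: none
Total reduced forms: 1 + 2 + 2 + 2 + 4 + 2 + 2 + 2 + 2 + 4 + 4 + 2 + 2 + 4 + 2 = 37
h = 37

37
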